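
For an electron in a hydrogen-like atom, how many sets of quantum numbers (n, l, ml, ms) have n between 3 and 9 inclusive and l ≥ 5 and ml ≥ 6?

20

For each n in the range, tally the orbitals obeying l ≥ 5 and ml ≥ 6:
n=7 → 1; n=8 → 3; n=9 → 6.
Orbitals: 1 + 3 + 6 = 10. Including both spin states (ms = ±1/2) gives 2 × 10 = 20 states.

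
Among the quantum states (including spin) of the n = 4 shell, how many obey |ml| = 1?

The n = 4 shell has l = 0 through 3; check each.
Orbitals with |ml| = 1, by l: l=1 → 2; l=2 → 2; l=3 → 2.
Orbitals: 2 + 2 + 2 = 6. Each orbital carries two spin states, so 6 × 2 = 12 states.

12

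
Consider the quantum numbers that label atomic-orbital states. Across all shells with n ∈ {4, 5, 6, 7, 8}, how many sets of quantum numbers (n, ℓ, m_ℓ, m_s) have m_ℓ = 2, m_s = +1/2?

20

Count contributing orbitals for each principal shell:
n=4 → 2; n=5 → 3; n=6 → 4; n=7 → 5; n=8 → 6.
Orbitals: 2 + 3 + 4 + 5 + 6 = 20. With m_s fixed to +1/2 there is one state per orbital, so 20 states.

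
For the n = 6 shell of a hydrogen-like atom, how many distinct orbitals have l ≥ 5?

Orbitals with l ≥ 5, by l: l=5 → 11.
Total orbitals: 11.

11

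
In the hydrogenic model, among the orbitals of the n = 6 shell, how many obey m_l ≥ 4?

3

With n = 6 the allowed l are 0, 1, …, 5.
Orbitals with m_l ≥ 4, by l: l=4 → 1; l=5 → 2.
Total orbitals: 1 + 2 = 3.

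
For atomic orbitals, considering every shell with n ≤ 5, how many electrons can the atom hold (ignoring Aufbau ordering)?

110

Total orbitals = 1² + 2² + 3² + 4² + 5² = 55. Doubling for spin gives 110 electrons.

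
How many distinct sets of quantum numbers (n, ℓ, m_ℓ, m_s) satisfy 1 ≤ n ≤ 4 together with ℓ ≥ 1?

52

Work shell by shell — for each n, count the (ℓ, m_ℓ) pairs that satisfy ℓ ≥ 1:
n=2 → 3; n=3 → 8; n=4 → 15.
Orbitals: 3 + 8 + 15 = 26. Including both spin states (m_s = ±1/2) gives 2 × 26 = 52 states.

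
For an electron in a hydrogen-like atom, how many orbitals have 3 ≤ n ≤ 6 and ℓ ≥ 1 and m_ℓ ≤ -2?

20

For each n in the range, tally the orbitals obeying ℓ ≥ 1 and m_ℓ ≤ -2:
n=3 → 1; n=4 → 3; n=5 → 6; n=6 → 10.
Total orbitals: 1 + 3 + 6 + 10 = 20.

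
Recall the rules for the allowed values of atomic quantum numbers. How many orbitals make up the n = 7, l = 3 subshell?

A subshell has 2l+1 orbitals; with l = 3, that's 7.

7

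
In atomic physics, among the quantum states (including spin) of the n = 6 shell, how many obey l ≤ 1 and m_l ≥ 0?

For n = 6, l ranges over 0 … 5.
Contributions: l=0 → 1; l=1 → 2.
Orbitals: 1 + 2 = 3. Each orbital carries two spin states, so 3 × 2 = 6 states.

6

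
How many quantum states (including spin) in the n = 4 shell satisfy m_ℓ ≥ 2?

For n = 4, ℓ ranges over 0 … 3.
Per ℓ-value: ℓ=2 → 1; ℓ=3 → 2.
Orbitals: 1 + 2 = 3. Each orbital carries two spin states, so 3 × 2 = 6 states.

6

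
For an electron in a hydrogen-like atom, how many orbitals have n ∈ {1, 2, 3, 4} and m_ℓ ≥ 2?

Treat each shell separately and count matching orbitals:
n=3 → 1; n=4 → 3.
Total orbitals: 1 + 3 = 4.

4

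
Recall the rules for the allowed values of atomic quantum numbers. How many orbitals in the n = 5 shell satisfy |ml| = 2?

With n = 5 the allowed l are 0, 1, …, 4.
The (l, ml) pairs meeting |ml| = 2 give: l=2 → 2; l=3 → 2; l=4 → 2.
Total orbitals: 2 + 2 + 2 = 6.

6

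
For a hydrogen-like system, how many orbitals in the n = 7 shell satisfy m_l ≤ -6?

Contributions: l=6 → 1.
Total orbitals: 1.

1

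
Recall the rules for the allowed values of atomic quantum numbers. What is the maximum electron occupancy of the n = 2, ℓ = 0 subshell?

2

A subshell with ℓ = 0 has 2ℓ+1 = 1 orbital, each holding 2 electrons (spin ±1/2), so 1 × 2 = 2.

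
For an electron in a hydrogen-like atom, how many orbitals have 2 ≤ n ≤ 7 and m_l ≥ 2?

35

Work shell by shell — for each n, count the (l, m_l) pairs that satisfy m_l ≥ 2:
n=3 → 1; n=4 → 3; n=5 → 6; n=6 → 10; n=7 → 15.
Total orbitals: 1 + 3 + 6 + 10 + 15 = 35.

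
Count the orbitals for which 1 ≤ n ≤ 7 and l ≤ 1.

Per-shell orbital counts meeting the constraint:
n=1 → 1; n=2 → 4; n=3 → 4; n=4 → 4; n=5 → 4; n=6 → 4; n=7 → 4.
Total orbitals: 1 + 4 + 4 + 4 + 4 + 4 + 4 = 25.

25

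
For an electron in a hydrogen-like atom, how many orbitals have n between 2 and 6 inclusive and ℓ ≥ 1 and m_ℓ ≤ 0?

Count contributing orbitals for each principal shell:
n=2 → 2; n=3 → 5; n=4 → 9; n=5 → 14; n=6 → 20.
Total orbitals: 2 + 5 + 9 + 14 + 20 = 50.

50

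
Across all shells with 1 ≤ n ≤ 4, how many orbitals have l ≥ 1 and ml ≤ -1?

Work shell by shell — for each n, count the (l, ml) pairs that satisfy l ≥ 1 and ml ≤ -1:
n=2 → 1; n=3 → 3; n=4 → 6.
Total orbitals: 1 + 3 + 6 = 10.

10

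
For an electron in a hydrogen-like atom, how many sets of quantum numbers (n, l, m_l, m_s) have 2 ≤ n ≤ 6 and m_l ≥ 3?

20

For each n in the range, tally the orbitals obeying m_l ≥ 3:
n=4 → 1; n=5 → 3; n=6 → 6.
Orbitals: 1 + 3 + 6 = 10. Including both spin states (m_s = ±1/2) gives 2 × 10 = 20 states.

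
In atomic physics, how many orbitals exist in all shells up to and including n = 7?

Total orbitals = 1² + 2² + 3² + 4² + 5² + 6² + 7² = 140.

140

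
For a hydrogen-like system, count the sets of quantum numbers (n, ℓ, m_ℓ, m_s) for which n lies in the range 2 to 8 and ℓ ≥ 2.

For each n in the range, tally the orbitals obeying ℓ ≥ 2:
n=3 → 5; n=4 → 12; n=5 → 21; n=6 → 32; n=7 → 45; n=8 → 60.
Orbitals: 5 + 12 + 21 + 32 + 45 + 60 = 175. Including both spin states (m_s = ±1/2) gives 2 × 175 = 350 states.

350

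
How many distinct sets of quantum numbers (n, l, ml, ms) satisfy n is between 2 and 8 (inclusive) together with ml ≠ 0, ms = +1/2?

168

Treat each shell separately and count matching orbitals:
n=2 → 2; n=3 → 6; n=4 → 12; n=5 → 20; n=6 → 30; n=7 → 42; n=8 → 56.
Orbitals: 2 + 6 + 12 + 20 + 30 + 42 + 56 = 168. With ms fixed to +1/2 there is one state per orbital, so 168 states.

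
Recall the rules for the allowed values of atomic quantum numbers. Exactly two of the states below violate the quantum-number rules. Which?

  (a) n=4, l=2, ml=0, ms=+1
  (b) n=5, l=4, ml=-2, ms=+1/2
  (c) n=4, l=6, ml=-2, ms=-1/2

(a) has ms = +1, but an electron's spin must be ±1/2.
(c) has l = 6 ≥ n = 4, violating 0 ≤ l ≤ n−1.
The remaining set (b) satisfies all four rules.

(a) and (c)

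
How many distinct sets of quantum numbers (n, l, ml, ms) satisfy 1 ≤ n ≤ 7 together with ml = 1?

Per-shell orbital counts meeting the constraint:
n=2 → 1; n=3 → 2; n=4 → 3; n=5 → 4; n=6 → 5; n=7 → 6.
Orbitals: 1 + 2 + 3 + 4 + 5 + 6 = 21. Including both spin states (ms = ±1/2) gives 2 × 21 = 42 states.

42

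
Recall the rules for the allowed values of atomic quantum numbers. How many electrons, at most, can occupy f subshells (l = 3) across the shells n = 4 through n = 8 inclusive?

70

An f subshell (l = 3) exists for every n ≥ 4, so shells n = 4, 5, 6, 7, 8 each contribute one — 5 subshells.
Since each f subshell holds 2(2·3+1) = 14 electrons, the total is 5 × 14 = 70.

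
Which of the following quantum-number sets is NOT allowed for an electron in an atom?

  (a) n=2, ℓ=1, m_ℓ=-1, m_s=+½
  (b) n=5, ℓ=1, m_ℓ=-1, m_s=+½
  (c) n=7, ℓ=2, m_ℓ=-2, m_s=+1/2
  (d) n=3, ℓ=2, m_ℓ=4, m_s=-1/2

(d) has |m_ℓ| = 4 > ℓ = 2, violating −ℓ ≤ m_ℓ ≤ ℓ.
The remaining sets (a), (b), (c) satisfy all four rules.

(d)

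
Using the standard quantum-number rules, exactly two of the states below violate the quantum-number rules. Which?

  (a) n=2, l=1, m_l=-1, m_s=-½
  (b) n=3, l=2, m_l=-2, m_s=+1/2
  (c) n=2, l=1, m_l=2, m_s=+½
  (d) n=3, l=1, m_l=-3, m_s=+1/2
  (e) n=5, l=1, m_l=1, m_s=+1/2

(c) and (d)

(c) has |m_l| = 2 > l = 1, violating −l ≤ m_l ≤ l.
(d) has |m_l| = 3 > l = 1, violating −l ≤ m_l ≤ l.
The remaining sets (a), (b), (e) satisfy all four rules.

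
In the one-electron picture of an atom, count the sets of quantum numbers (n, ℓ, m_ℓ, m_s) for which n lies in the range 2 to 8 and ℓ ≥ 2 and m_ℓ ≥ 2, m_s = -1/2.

56

Work shell by shell — for each n, count the (ℓ, m_ℓ) pairs that satisfy ℓ ≥ 2 and m_ℓ ≥ 2:
n=3 → 1; n=4 → 3; n=5 → 6; n=6 → 10; n=7 → 15; n=8 → 21.
Orbitals: 1 + 3 + 6 + 10 + 15 + 21 = 56. With m_s fixed to -1/2 there is one state per orbital, so 56 states.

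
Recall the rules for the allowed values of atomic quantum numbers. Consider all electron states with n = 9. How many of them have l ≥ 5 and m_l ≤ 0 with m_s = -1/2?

Per l-value: l=5 → 6; l=6 → 7; l=7 → 8; l=8 → 9.
Orbitals: 6 + 7 + 8 + 9 = 30. With m_s fixed to a single value there is one state per orbital, giving 30 states.

30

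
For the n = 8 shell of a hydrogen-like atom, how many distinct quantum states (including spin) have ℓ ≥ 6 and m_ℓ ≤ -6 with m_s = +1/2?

The (ℓ, m_ℓ) pairs meeting ℓ ≥ 6 and m_ℓ ≤ -6 give: ℓ=6 → 1; ℓ=7 → 2.
Orbitals: 1 + 2 = 3. With m_s fixed to a single value there is one state per orbital, giving 3 states.

3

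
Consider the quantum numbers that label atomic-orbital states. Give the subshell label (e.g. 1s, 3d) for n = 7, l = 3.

7f

l = 3 corresponds to the letter 'f', so the subshell is 7f.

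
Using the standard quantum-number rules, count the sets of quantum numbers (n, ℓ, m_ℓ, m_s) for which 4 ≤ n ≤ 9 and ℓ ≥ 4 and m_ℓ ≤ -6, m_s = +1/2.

10

Work shell by shell — for each n, count the (ℓ, m_ℓ) pairs that satisfy ℓ ≥ 4 and m_ℓ ≤ -6:
n=7 → 1; n=8 → 3; n=9 → 6.
Orbitals: 1 + 3 + 6 = 10. With m_s fixed to +1/2 there is one state per orbital, so 10 states.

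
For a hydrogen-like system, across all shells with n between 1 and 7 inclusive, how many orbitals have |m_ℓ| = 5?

6

Go shell by shell, enumerating (ℓ, m_ℓ) with |m_ℓ| = 5:
n=6 → 2; n=7 → 4.
Total orbitals: 2 + 4 = 6.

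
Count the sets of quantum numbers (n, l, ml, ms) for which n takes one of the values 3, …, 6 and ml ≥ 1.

Go shell by shell, enumerating (l, ml) with ml ≥ 1:
n=3 → 3; n=4 → 6; n=5 → 10; n=6 → 15.
Orbitals: 3 + 6 + 10 + 15 = 34. Including both spin states (ms = ±1/2) gives 2 × 34 = 68 states.

68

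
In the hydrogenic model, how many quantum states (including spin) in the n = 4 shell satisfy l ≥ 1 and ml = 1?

Contributions: l=1 → 1; l=2 → 1; l=3 → 1.
Orbitals: 1 + 1 + 1 = 3. Each orbital carries two spin states, so 3 × 2 = 6 states.

6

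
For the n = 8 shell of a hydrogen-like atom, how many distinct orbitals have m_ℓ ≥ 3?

Orbitals with m_ℓ ≥ 3, by ℓ: ℓ=3 → 1; ℓ=4 → 2; ℓ=5 → 3; ℓ=6 → 4; ℓ=7 → 5.
Total orbitals: 1 + 2 + 3 + 4 + 5 = 15.

15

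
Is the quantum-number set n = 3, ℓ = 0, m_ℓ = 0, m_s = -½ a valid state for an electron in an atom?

n = 3 is a positive integer. ℓ = 0 satisfies 0 ≤ ℓ ≤ n−1 = 2. m_ℓ = 0 lies in the range −ℓ … +ℓ (here 0). m_s = -1/2 is one of ±1/2.
All four constraints are satisfied.

Yes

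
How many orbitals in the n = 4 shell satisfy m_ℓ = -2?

2

For n = 4, ℓ ranges over 0 … 3.
The (ℓ, m_ℓ) pairs meeting m_ℓ = -2 give: ℓ=2 → 1; ℓ=3 → 1.
Total orbitals: 1 + 1 = 2.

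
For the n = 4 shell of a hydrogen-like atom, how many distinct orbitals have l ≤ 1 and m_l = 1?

1

The n = 4 shell has l = 0 through 3; check each.
Contributions: l=1 → 1.
Total orbitals: 1.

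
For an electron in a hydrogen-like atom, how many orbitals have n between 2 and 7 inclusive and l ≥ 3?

Treat each shell separately and count matching orbitals:
n=4 → 7; n=5 → 16; n=6 → 27; n=7 → 40.
Total orbitals: 7 + 16 + 27 + 40 = 90.

90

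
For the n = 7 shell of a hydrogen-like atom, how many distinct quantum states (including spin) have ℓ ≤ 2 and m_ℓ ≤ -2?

The n = 7 shell has ℓ = 0 through 6; check each.
Orbitals with ℓ ≤ 2 and m_ℓ ≤ -2, by ℓ: ℓ=2 → 1.
Orbitals: 1. Each orbital carries two spin states, so 1 × 2 = 2 states.

2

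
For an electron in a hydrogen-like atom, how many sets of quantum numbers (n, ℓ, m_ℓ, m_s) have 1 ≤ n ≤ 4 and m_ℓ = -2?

6

Per-shell orbital counts meeting the constraint:
n=3 → 1; n=4 → 2.
Orbitals: 1 + 2 = 3. Including both spin states (m_s = ±1/2) gives 2 × 3 = 6 states.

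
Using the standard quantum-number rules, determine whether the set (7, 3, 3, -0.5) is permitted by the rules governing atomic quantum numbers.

n = 7 is a positive integer. l = 3 satisfies 0 ≤ l ≤ n−1 = 6. m_l = 3 lies in the range −l … +l (here −3 … 3). m_s = -1/2 is one of ±1/2.
All four constraints are satisfied.

Valid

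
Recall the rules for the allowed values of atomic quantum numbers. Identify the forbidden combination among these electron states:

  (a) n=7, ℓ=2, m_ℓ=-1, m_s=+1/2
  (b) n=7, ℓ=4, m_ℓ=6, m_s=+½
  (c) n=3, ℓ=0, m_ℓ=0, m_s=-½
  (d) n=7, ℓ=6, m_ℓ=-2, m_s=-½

(b) has |m_ℓ| = 6 > ℓ = 4, violating −ℓ ≤ m_ℓ ≤ ℓ.
The remaining sets (a), (c), (d) satisfy all four rules.

(b)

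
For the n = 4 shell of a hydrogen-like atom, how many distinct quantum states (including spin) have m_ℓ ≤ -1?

For n = 4, ℓ ranges over 0 … 3.
The (ℓ, m_ℓ) pairs meeting m_ℓ ≤ -1 give: ℓ=1 → 1; ℓ=2 → 2; ℓ=3 → 3.
Orbitals: 1 + 2 + 3 = 6. Each orbital carries two spin states, so 6 × 2 = 12 states.

12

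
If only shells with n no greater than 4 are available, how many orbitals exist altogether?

30

Total orbitals = 1² + 2² + 3² + 4² = 30.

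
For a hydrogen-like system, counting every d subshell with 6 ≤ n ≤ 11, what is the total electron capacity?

A d subshell (l = 2) exists for every n ≥ 3, so shells n = 6, 7, 8, 9, 10, 11 each contribute one — 6 subshells.
Since each d subshell holds 2(2·2+1) = 10 electrons, the total is 6 × 10 = 60.

60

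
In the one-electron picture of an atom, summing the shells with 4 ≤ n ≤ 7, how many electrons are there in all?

252

Shell n has n² orbitals: 4²=16 + 5²=25 + 6²=36 + 7²=49 = 126 orbitals.
Two spin states per orbital: 2 × 126 = 252 electrons.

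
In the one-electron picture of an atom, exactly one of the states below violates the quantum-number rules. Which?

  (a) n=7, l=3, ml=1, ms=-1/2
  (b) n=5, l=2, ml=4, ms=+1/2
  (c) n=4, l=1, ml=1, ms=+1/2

(b) has |ml| = 4 > l = 2, violating −l ≤ ml ≤ l.
The remaining sets (a), (c) satisfy all four rules.

(b)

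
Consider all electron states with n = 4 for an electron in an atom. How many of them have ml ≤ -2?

6

Per l-value: l=2 → 1; l=3 → 2.
Orbitals: 1 + 2 = 3. Each orbital carries two spin states, so 3 × 2 = 6 states.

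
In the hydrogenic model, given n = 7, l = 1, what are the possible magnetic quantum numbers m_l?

m_l takes every integer from −l to +l. With l = 1 that gives the 3 values -1, 0, 1.

-1, 0, 1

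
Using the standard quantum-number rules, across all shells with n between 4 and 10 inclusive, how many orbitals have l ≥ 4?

259

Treat each shell separately and count matching orbitals:
n=5 → 9; n=6 → 20; n=7 → 33; n=8 → 48; n=9 → 65; n=10 → 84.
Total orbitals: 9 + 20 + 33 + 48 + 65 + 84 = 259.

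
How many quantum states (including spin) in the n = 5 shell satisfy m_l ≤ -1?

20

Go through l = 0, …, 4 (the values permitted for n = 5).
Per l-value: l=1 → 1; l=2 → 2; l=3 → 3; l=4 → 4.
Orbitals: 1 + 2 + 3 + 4 = 10. Each orbital carries two spin states, so 10 × 2 = 20 states.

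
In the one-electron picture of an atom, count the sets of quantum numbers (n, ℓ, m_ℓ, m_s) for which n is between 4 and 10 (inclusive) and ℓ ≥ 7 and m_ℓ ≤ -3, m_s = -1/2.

34

Work shell by shell — for each n, count the (ℓ, m_ℓ) pairs that satisfy ℓ ≥ 7 and m_ℓ ≤ -3:
n=8 → 5; n=9 → 11; n=10 → 18.
Orbitals: 5 + 11 + 18 = 34. With m_s fixed to -1/2 there is one state per orbital, so 34 states.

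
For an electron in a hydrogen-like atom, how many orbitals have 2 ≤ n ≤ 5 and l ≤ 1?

Go shell by shell, enumerating (l, ml) with l ≤ 1:
n=2 → 4; n=3 → 4; n=4 → 4; n=5 → 4.
Total orbitals: 4 + 4 + 4 + 4 = 16.

16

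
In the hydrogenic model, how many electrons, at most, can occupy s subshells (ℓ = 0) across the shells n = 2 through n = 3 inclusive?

An s subshell (ℓ = 0) exists for every n ≥ 1, so shells n = 2, 3 each contribute one — 2 subshells.
Since each s subshell holds 2(2·0+1) = 2 electrons, the total is 2 × 2 = 4.

4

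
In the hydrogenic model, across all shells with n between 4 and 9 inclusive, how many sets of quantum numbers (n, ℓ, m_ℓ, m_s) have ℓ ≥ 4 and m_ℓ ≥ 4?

Per-shell orbital counts meeting the constraint:
n=5 → 1; n=6 → 3; n=7 → 6; n=8 → 10; n=9 → 15.
Orbitals: 1 + 3 + 6 + 10 + 15 = 35. Including both spin states (m_s = ±1/2) gives 2 × 35 = 70 states.

70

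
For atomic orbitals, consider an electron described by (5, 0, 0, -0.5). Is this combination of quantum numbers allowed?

Yes

n = 5 is a positive integer. ℓ = 0 satisfies 0 ≤ ℓ ≤ n−1 = 4. m_ℓ = 0 lies in the range −ℓ … +ℓ (here 0). m_s = -1/2 is one of ±1/2.
All four constraints are satisfied.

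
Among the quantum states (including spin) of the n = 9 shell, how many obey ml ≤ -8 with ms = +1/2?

Per l-value: l=8 → 1.
Orbitals: 1. With ms fixed to a single value there is one state per orbital, giving 1 state.

1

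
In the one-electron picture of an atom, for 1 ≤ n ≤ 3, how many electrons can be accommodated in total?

Total orbitals = 1² + 2² + 3² = 14. Doubling for spin gives 28 electrons.

28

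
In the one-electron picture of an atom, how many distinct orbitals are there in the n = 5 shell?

25

The n = 5 shell contains n² = 5² = 25 orbitals.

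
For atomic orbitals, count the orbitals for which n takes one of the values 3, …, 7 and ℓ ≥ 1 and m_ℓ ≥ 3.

Treat each shell separately and count matching orbitals:
n=4 → 1; n=5 → 3; n=6 → 6; n=7 → 10.
Total orbitals: 1 + 3 + 6 + 10 = 20.

20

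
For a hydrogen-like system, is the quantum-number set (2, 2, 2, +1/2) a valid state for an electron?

The orbital quantum number must satisfy 0 ≤ l ≤ n−1. With n = 2 the allowed l values are 0, 1, so l = 2 is out of range.

Invalid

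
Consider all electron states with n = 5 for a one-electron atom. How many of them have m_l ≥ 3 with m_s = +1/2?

3

For n = 5, l ranges over 0 … 4.
Per l-value: l=3 → 1; l=4 → 2.
Orbitals: 1 + 2 = 3. With m_s fixed to a single value there is one state per orbital, giving 3 states.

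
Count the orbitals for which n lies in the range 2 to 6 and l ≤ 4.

Treat each shell separately and count matching orbitals:
n=2 → 4; n=3 → 9; n=4 → 16; n=5 → 25; n=6 → 25.
Total orbitals: 4 + 9 + 16 + 25 + 25 = 79.

79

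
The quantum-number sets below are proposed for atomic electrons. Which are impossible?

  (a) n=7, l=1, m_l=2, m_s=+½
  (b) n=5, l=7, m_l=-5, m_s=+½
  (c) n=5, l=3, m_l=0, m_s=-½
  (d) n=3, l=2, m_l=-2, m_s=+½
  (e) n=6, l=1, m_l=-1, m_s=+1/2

(a) has |m_l| = 2 > l = 1, violating −l ≤ m_l ≤ l.
(b) has l = 7 ≥ n = 5, violating 0 ≤ l ≤ n−1.
The remaining sets (c), (d), (e) satisfy all four rules.

(a) and (b)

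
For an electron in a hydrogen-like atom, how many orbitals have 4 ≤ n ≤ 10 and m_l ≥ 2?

119

Work shell by shell — for each n, count the (l, m_l) pairs that satisfy m_l ≥ 2:
n=4 → 3; n=5 → 6; n=6 → 10; n=7 → 15; n=8 → 21; n=9 → 28; n=10 → 36.
Total orbitals: 3 + 6 + 10 + 15 + 21 + 28 + 36 = 119.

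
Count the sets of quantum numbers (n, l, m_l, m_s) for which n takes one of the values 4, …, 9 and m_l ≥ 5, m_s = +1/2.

Count contributing orbitals for each principal shell:
n=6 → 1; n=7 → 3; n=8 → 6; n=9 → 10.
Orbitals: 1 + 3 + 6 + 10 = 20. With m_s fixed to +1/2 there is one state per orbital, so 20 states.

20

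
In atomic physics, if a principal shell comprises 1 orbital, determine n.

n = 1

n² = 1 ⇒ n = 1.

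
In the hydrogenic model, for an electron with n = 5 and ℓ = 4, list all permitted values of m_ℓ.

m_ℓ takes every integer from −ℓ to +ℓ. With ℓ = 4 that gives the 9 values -4, -3, -2, -1, 0, 1, 2, 3, 4.

-4, -3, -2, -1, 0, 1, 2, 3, 4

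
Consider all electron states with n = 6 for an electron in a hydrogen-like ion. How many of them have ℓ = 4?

18

Go through ℓ = 0, …, 5 (the values permitted for n = 6).
Orbitals with ℓ = 4, by ℓ: ℓ=4 → 9.
Orbitals: 9. Each orbital carries two spin states, so 9 × 2 = 18 states.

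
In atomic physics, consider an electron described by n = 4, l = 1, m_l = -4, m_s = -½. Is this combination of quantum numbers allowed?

No

The magnetic quantum number must satisfy −l ≤ m_l ≤ l. With l = 1, m_l can only be -1, 0, 1, so m_l = -4 is forbidden.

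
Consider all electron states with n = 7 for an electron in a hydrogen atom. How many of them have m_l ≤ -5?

6

The n = 7 shell has l = 0 through 6; check each.
Orbitals with m_l ≤ -5, by l: l=5 → 1; l=6 → 2.
Orbitals: 1 + 2 = 3. Each orbital carries two spin states, so 3 × 2 = 6 states.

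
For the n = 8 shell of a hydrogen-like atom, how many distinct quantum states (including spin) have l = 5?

The (l, ml) pairs meeting l = 5 give: l=5 → 11.
Orbitals: 11. Each orbital carries two spin states, so 11 × 2 = 22 states.

22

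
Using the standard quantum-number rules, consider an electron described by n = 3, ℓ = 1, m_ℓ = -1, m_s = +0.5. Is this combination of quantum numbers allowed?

Valid

n = 3 is a positive integer. ℓ = 1 satisfies 0 ≤ ℓ ≤ n−1 = 2. m_ℓ = -1 lies in the range −ℓ … +ℓ (here −1 … 1). m_s = +1/2 is one of ±1/2.
All four constraints are satisfied.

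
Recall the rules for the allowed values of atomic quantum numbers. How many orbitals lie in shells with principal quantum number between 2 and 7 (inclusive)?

139

Shell n has n² orbitals: 2²=4 + 3²=9 + 4²=16 + 5²=25 + 6²=36 + 7²=49 = 139 orbitals.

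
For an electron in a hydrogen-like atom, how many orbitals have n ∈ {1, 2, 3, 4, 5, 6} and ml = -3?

Treat each shell separately and count matching orbitals:
n=4 → 1; n=5 → 2; n=6 → 3.
Total orbitals: 1 + 2 + 3 = 6.

6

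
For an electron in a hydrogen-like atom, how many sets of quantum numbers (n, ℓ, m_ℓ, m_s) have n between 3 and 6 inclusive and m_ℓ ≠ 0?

136

Work shell by shell — for each n, count the (ℓ, m_ℓ) pairs that satisfy m_ℓ ≠ 0:
n=3 → 6; n=4 → 12; n=5 → 20; n=6 → 30.
Orbitals: 6 + 12 + 20 + 30 = 68. Including both spin states (m_s = ±1/2) gives 2 × 68 = 136 states.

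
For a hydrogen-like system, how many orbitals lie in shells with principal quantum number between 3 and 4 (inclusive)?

25

Shell n has n² orbitals: 3²=9 + 4²=16 = 25 orbitals.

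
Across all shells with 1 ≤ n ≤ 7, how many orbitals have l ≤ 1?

For each n in the range, tally the orbitals obeying l ≤ 1:
n=1 → 1; n=2 → 4; n=3 → 4; n=4 → 4; n=5 → 4; n=6 → 4; n=7 → 4.
Total orbitals: 1 + 4 + 4 + 4 + 4 + 4 + 4 = 25.

25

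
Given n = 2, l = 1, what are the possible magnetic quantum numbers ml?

-1, 0, 1

ml takes every integer from −l to +l. With l = 1 that gives the 3 values -1, 0, 1.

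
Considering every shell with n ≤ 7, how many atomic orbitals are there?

140

Total orbitals = 1² + 2² + 3² + 4² + 5² + 6² + 7² = 140.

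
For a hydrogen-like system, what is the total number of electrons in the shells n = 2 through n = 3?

26

Shell n has n² orbitals: 2²=4 + 3²=9 = 13 orbitals.
Two spin states per orbital: 2 × 13 = 26 electrons.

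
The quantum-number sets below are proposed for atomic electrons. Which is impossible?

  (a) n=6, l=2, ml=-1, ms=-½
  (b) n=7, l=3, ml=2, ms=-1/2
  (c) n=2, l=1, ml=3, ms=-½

(c)

(c) has |ml| = 3 > l = 1, violating −l ≤ ml ≤ l.
The remaining sets (a), (b) satisfy all four rules.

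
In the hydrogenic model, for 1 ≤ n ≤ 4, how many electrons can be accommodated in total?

60

Total orbitals = 1² + 2² + 3² + 4² = 30. Doubling for spin gives 60 electrons.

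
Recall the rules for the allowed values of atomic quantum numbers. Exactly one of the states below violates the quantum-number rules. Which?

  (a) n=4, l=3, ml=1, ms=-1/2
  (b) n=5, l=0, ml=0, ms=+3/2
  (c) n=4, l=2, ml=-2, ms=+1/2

(b)

(b) has ms = +3/2, but an electron's spin must be ±1/2.
The remaining sets (a), (c) satisfy all four rules.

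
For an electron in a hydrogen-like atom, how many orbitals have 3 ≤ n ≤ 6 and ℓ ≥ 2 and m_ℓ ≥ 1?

Work shell by shell — for each n, count the (ℓ, m_ℓ) pairs that satisfy ℓ ≥ 2 and m_ℓ ≥ 1:
n=3 → 2; n=4 → 5; n=5 → 9; n=6 → 14.
Total orbitals: 2 + 5 + 9 + 14 = 30.

30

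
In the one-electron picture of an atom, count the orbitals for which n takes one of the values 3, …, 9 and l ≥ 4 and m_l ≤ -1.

Per-shell orbital counts meeting the constraint:
n=5 → 4; n=6 → 9; n=7 → 15; n=8 → 22; n=9 → 30.
Total orbitals: 4 + 9 + 15 + 22 + 30 = 80.

80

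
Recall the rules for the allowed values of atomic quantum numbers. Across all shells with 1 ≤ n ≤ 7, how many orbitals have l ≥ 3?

90

Per-shell orbital counts meeting the constraint:
n=4 → 7; n=5 → 16; n=6 → 27; n=7 → 40.
Total orbitals: 7 + 16 + 27 + 40 = 90.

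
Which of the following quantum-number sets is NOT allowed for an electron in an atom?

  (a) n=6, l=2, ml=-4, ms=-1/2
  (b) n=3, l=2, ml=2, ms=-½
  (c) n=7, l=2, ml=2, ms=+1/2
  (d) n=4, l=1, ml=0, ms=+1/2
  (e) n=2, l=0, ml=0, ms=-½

(a) has |ml| = 4 > l = 2, violating −l ≤ ml ≤ l.
The remaining sets (b), (c), (d), (e) satisfy all four rules.

(a)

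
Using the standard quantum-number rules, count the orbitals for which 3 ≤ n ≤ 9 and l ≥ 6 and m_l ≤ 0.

Work shell by shell — for each n, count the (l, m_l) pairs that satisfy l ≥ 6 and m_l ≤ 0:
n=7 → 7; n=8 → 15; n=9 → 24.
Total orbitals: 7 + 15 + 24 = 46.

46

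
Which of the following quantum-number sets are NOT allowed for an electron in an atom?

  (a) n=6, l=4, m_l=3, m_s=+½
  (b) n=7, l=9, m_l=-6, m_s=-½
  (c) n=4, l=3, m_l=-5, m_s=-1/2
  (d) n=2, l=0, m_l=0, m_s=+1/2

(b) and (c)

(b) has l = 9 ≥ n = 7, violating 0 ≤ l ≤ n−1.
(c) has |m_l| = 5 > l = 3, violating −l ≤ m_l ≤ l.
The remaining sets (a), (d) satisfy all four rules.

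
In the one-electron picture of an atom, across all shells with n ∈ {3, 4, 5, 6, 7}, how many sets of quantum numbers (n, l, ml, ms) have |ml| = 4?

Per-shell orbital counts meeting the constraint:
n=5 → 2; n=6 → 4; n=7 → 6.
Orbitals: 2 + 4 + 6 = 12. Including both spin states (ms = ±1/2) gives 2 × 12 = 24 states.

24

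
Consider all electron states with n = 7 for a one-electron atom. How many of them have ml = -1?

12

Go through l = 0, …, 6 (the values permitted for n = 7).
Per l-value: l=1 → 1; l=2 → 1; l=3 → 1; l=4 → 1; l=5 → 1; l=6 → 1.
Orbitals: 1 + 1 + 1 + 1 + 1 + 1 = 6. Each orbital carries two spin states, so 6 × 2 = 12 states.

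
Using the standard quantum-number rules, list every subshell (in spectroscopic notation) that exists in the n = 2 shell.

For n = 2, ℓ runs from 0 to 1. In spectroscopic notation ℓ = 0,1,2,… ↔ s,p,d,f,g,h,i, so the subshells are 2s, 2p.

2s, 2p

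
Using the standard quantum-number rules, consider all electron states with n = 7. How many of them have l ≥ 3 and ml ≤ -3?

20

Go through l = 0, …, 6 (the values permitted for n = 7).
The (l, ml) pairs meeting l ≥ 3 and ml ≤ -3 give: l=3 → 1; l=4 → 2; l=5 → 3; l=6 → 4.
Orbitals: 1 + 2 + 3 + 4 = 10. Each orbital carries two spin states, so 10 × 2 = 20 states.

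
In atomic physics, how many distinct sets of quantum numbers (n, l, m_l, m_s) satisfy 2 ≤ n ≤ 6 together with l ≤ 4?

Work shell by shell — for each n, count the (l, m_l) pairs that satisfy l ≤ 4:
n=2 → 4; n=3 → 9; n=4 → 16; n=5 → 25; n=6 → 25.
Orbitals: 4 + 9 + 16 + 25 + 25 = 79. Including both spin states (m_s = ±1/2) gives 2 × 79 = 158 states.

158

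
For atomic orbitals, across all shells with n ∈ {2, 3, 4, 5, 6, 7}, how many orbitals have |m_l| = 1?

42

For each n in the range, tally the orbitals obeying |m_l| = 1:
n=2 → 2; n=3 → 4; n=4 → 6; n=5 → 8; n=6 → 10; n=7 → 12.
Total orbitals: 2 + 4 + 6 + 8 + 10 + 12 = 42.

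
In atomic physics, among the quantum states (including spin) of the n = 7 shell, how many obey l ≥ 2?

For n = 7, l ranges over 0 … 6.
The (l, m_l) pairs meeting l ≥ 2 give: l=2 → 5; l=3 → 7; l=4 → 9; l=5 → 11; l=6 → 13.
Orbitals: 5 + 7 + 9 + 11 + 13 = 45. Each orbital carries two spin states, so 45 × 2 = 90 states.

90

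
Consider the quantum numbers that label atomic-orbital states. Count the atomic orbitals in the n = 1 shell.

1

The n = 1 shell contains n² = 1² = 1 orbital.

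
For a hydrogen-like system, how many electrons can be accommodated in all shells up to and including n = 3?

28

Total orbitals = 1² + 2² + 3² = 14. Doubling for spin gives 28 electrons.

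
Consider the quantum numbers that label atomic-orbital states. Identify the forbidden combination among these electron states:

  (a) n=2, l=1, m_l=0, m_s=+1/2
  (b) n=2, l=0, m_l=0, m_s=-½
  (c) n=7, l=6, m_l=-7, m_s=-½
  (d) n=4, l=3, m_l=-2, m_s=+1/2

(c) has |m_l| = 7 > l = 6, violating −l ≤ m_l ≤ l.
The remaining sets (a), (b), (d) satisfy all four rules.

(c)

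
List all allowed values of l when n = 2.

l is an integer with 0 ≤ l ≤ n−1, so for n = 2: l = 0, 1.

0, 1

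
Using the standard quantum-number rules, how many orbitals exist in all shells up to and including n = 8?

Total orbitals = 1² + 2² + 3² + 4² + 5² + 6² + 7² + 8² = 204.

204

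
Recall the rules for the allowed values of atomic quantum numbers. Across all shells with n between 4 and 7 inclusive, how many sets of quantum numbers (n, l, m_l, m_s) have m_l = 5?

6

Per-shell orbital counts meeting the constraint:
n=6 → 1; n=7 → 2.
Orbitals: 1 + 2 = 3. Including both spin states (m_s = ±1/2) gives 2 × 3 = 6 states.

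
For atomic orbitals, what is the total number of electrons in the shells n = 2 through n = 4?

Shell n has n² orbitals: 2²=4 + 3²=9 + 4²=16 = 29 orbitals.
Two spin states per orbital: 2 × 29 = 58 electrons.

58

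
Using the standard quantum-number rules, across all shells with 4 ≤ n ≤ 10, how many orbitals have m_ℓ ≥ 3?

Go shell by shell, enumerating (ℓ, m_ℓ) with m_ℓ ≥ 3:
n=4 → 1; n=5 → 3; n=6 → 6; n=7 → 10; n=8 → 15; n=9 → 21; n=10 → 28.
Total orbitals: 1 + 3 + 6 + 10 + 15 + 21 + 28 = 84.

84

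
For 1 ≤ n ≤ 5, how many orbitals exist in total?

55

Total orbitals = 1² + 2² + 3² + 4² + 5² = 55.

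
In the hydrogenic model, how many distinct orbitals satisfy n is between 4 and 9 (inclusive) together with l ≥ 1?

265

Work shell by shell — for each n, count the (l, m_l) pairs that satisfy l ≥ 1:
n=4 → 15; n=5 → 24; n=6 → 35; n=7 → 48; n=8 → 63; n=9 → 80.
Total orbitals: 15 + 24 + 35 + 48 + 63 + 80 = 265.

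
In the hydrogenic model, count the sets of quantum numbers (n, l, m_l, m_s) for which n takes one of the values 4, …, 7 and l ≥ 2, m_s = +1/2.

Work shell by shell — for each n, count the (l, m_l) pairs that satisfy l ≥ 2:
n=4 → 12; n=5 → 21; n=6 → 32; n=7 → 45.
Orbitals: 12 + 21 + 32 + 45 = 110. With m_s fixed to +1/2 there is one state per orbital, so 110 states.

110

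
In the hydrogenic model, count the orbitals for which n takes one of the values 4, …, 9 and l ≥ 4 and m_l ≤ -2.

Count contributing orbitals for each principal shell:
n=5 → 3; n=6 → 7; n=7 → 12; n=8 → 18; n=9 → 25.
Total orbitals: 3 + 7 + 12 + 18 + 25 = 65.

65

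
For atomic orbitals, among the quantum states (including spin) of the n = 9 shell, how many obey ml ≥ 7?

6

The n = 9 shell has l = 0 through 8; check each.
Per l-value: l=7 → 1; l=8 → 2.
Orbitals: 1 + 2 = 3. Each orbital carries two spin states, so 3 × 2 = 6 states.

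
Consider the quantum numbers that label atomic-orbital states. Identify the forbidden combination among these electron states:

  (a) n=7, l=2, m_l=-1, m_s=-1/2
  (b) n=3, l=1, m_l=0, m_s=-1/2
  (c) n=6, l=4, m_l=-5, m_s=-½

(c) has |m_l| = 5 > l = 4, violating −l ≤ m_l ≤ l.
The remaining sets (a), (b) satisfy all four rules.

(c)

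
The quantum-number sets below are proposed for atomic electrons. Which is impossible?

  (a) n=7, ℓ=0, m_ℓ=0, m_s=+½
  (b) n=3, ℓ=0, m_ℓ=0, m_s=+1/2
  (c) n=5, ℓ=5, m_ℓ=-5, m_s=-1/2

(c) has ℓ = 5 ≥ n = 5, violating 0 ≤ ℓ ≤ n−1.
The remaining sets (a), (b) satisfy all four rules.

(c)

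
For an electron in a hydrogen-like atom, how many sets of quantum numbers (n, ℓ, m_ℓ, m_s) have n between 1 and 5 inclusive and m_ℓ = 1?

Work shell by shell — for each n, count the (ℓ, m_ℓ) pairs that satisfy m_ℓ = 1:
n=2 → 1; n=3 → 2; n=4 → 3; n=5 → 4.
Orbitals: 1 + 2 + 3 + 4 = 10. Including both spin states (m_s = ±1/2) gives 2 × 10 = 20 states.

20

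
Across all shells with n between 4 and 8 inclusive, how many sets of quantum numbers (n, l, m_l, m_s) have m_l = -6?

Treat each shell separately and count matching orbitals:
n=7 → 1; n=8 → 2.
Orbitals: 1 + 2 = 3. Including both spin states (m_s = ±1/2) gives 2 × 3 = 6 states.

6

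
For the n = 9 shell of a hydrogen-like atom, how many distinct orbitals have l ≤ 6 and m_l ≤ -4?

6

The n = 9 shell has l = 0 through 8; check each.
Contributions: l=4 → 1; l=5 → 2; l=6 → 3.
Total orbitals: 1 + 2 + 3 = 6.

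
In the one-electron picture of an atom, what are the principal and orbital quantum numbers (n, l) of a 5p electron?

n = 5, l = 1

The leading integer gives n = 5; the letter 'p' means l = 1.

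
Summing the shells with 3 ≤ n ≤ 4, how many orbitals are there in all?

25

Shell n has n² orbitals: 3²=9 + 4²=16 = 25 orbitals.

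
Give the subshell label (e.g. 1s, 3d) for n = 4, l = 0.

l = 0 corresponds to the letter 's', so the subshell is 4s.

4s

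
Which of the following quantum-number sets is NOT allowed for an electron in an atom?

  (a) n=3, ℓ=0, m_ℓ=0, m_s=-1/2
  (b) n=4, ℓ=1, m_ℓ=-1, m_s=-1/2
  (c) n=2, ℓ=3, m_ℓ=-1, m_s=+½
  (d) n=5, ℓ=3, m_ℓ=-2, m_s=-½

(c)

(c) has ℓ = 3 ≥ n = 2, violating 0 ≤ ℓ ≤ n−1.
The remaining sets (a), (b), (d) satisfy all four rules.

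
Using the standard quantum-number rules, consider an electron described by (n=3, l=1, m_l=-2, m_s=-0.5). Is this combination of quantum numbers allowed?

The magnetic quantum number must satisfy −l ≤ m_l ≤ l. With l = 1, m_l can only be -1, 0, 1, so m_l = -2 is forbidden.

Invalid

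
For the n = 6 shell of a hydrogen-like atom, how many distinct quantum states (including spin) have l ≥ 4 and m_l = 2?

4

With n = 6 the allowed l are 0, 1, …, 5.
Orbitals with l ≥ 4 and m_l = 2, by l: l=4 → 1; l=5 → 1.
Orbitals: 1 + 1 = 2. Each orbital carries two spin states, so 2 × 2 = 4 states.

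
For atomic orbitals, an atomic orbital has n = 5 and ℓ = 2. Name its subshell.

5d

ℓ = 2 corresponds to the letter 'd', so the subshell is 5d.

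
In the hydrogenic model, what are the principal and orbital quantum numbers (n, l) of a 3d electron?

The leading integer gives n = 3; the letter 'd' means l = 2.

n = 3, l = 2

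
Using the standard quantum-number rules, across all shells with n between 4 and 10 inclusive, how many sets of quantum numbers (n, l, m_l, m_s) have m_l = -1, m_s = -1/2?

Treat each shell separately and count matching orbitals:
n=4 → 3; n=5 → 4; n=6 → 5; n=7 → 6; n=8 → 7; n=9 → 8; n=10 → 9.
Orbitals: 3 + 4 + 5 + 6 + 7 + 8 + 9 = 42. With m_s fixed to -1/2 there is one state per orbital, so 42 states.

42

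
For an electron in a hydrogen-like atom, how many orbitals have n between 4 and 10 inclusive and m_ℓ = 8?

3

Go shell by shell, enumerating (ℓ, m_ℓ) with m_ℓ = 8:
n=9 → 1; n=10 → 2.
Total orbitals: 1 + 2 = 3.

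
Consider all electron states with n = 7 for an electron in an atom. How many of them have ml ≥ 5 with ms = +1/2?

Go through l = 0, …, 6 (the values permitted for n = 7).
Per l-value: l=5 → 1; l=6 → 2.
Orbitals: 1 + 2 = 3. With ms fixed to a single value there is one state per orbital, giving 3 states.

3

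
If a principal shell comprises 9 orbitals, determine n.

n = 3

n² = 9 ⇒ n = 3.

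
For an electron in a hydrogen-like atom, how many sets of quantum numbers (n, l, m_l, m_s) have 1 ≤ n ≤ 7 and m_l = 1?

42

Treat each shell separately and count matching orbitals:
n=2 → 1; n=3 → 2; n=4 → 3; n=5 → 4; n=6 → 5; n=7 → 6.
Orbitals: 1 + 2 + 3 + 4 + 5 + 6 = 21. Including both spin states (m_s = ±1/2) gives 2 × 21 = 42 states.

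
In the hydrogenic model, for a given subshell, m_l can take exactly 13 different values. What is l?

l = 6

m_l ranges over 2l+1 integers, so 2l+1 = 13 ⇒ l = 6.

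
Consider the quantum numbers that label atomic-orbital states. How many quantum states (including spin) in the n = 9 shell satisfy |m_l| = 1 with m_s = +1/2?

Contributions: l=1 → 2; l=2 → 2; l=3 → 2; l=4 → 2; l=5 → 2; l=6 → 2; l=7 → 2; l=8 → 2.
Orbitals: 2 + 2 + 2 + 2 + 2 + 2 + 2 + 2 = 16. With m_s fixed to a single value there is one state per orbital, giving 16 states.

16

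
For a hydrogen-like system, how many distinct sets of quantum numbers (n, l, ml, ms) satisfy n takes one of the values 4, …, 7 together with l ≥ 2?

220

Per-shell orbital counts meeting the constraint:
n=4 → 12; n=5 → 21; n=6 → 32; n=7 → 45.
Orbitals: 12 + 21 + 32 + 45 = 110. Including both spin states (ms = ±1/2) gives 2 × 110 = 220 states.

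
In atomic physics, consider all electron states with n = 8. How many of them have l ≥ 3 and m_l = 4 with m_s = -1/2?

The n = 8 shell has l = 0 through 7; check each.
The (l, m_l) pairs meeting l ≥ 3 and m_l = 4 give: l=4 → 1; l=5 → 1; l=6 → 1; l=7 → 1.
Orbitals: 1 + 1 + 1 + 1 = 4. With m_s fixed to a single value there is one state per orbital, giving 4 states.

4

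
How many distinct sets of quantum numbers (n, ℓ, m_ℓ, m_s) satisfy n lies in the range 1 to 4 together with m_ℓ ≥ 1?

20

Per-shell orbital counts meeting the constraint:
n=2 → 1; n=3 → 3; n=4 → 6.
Orbitals: 1 + 3 + 6 = 10. Including both spin states (m_s = ±1/2) gives 2 × 10 = 20 states.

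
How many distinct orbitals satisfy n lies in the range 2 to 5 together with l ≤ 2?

Per-shell orbital counts meeting the constraint:
n=2 → 4; n=3 → 9; n=4 → 9; n=5 → 9.
Total orbitals: 4 + 9 + 9 + 9 = 31.

31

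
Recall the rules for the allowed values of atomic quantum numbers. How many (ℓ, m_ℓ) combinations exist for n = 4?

The n = 4 shell contains n² = 4² = 16 orbitals.

16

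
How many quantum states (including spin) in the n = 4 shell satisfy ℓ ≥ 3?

With n = 4 the allowed ℓ are 0, 1, …, 3.
Per ℓ-value: ℓ=3 → 7.
Orbitals: 7. Each orbital carries two spin states, so 7 × 2 = 14 states.

14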